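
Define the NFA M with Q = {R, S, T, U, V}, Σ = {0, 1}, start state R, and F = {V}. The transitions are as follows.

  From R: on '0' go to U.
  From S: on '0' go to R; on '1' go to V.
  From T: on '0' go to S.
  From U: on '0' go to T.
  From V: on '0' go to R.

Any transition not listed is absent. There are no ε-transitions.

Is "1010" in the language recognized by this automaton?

No

Start in {R}.
Read '1': R→∅; now ∅.
The set is empty and remains empty for the remaining 3 symbols.
The final set ∅ contains no accepting state.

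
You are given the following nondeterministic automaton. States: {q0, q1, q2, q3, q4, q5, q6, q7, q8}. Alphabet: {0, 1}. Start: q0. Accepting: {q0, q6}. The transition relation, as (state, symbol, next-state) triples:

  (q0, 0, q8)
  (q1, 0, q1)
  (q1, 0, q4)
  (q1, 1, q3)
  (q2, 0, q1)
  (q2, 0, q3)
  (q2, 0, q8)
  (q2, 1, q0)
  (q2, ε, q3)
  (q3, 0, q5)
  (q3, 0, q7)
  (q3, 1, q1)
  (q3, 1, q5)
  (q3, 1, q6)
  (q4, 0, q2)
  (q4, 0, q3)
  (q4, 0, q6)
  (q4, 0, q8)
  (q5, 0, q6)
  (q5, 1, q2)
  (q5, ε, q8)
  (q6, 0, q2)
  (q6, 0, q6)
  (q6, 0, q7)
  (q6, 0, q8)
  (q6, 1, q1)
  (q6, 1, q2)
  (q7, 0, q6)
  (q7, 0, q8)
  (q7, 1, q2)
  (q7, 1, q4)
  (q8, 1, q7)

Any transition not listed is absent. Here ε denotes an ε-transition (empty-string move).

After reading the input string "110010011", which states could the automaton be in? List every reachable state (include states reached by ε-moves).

Start in {q0}.
Read '1': q0→∅; now ∅.
The set is empty and remains empty for the remaining 8 symbols.

∅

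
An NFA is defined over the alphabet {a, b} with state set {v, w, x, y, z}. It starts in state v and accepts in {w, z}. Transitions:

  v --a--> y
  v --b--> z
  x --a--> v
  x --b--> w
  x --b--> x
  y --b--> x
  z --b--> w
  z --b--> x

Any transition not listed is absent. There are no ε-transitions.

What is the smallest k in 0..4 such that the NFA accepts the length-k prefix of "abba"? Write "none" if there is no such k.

3

Start in {v}.
Read 'a': {v} → {y}.
Read 'b': {y} → {x}.
Read 'b': {x} → {w, x}.
None of the earlier sets intersect F, but {w, x} does.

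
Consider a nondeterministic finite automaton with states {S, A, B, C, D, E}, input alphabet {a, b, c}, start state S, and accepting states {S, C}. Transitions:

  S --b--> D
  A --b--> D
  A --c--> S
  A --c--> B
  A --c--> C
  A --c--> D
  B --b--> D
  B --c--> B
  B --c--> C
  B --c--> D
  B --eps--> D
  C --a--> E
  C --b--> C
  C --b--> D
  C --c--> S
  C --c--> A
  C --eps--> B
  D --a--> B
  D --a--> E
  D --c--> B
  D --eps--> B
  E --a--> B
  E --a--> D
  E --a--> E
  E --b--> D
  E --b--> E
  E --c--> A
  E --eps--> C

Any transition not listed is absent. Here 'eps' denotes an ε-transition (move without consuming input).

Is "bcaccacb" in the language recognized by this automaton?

Yes

Start in {S}.
Read 'b': {S} → {B, D}.
Read 'c': {B, D} → {B, C, D}.
Read 'a': {B, C, D} → {B, C, D, E}.
Read 'c': {B, C, D, E} → {S, A, B, C, D}.
Read 'c': {S, A, B, C, D} → {S, A, B, C, D}.
Read 'a': {S, A, B, C, D} → {B, C, D, E}.
Read 'c': {B, C, D, E} → {S, A, B, C, D}.
Read 'b': {S, A, B, C, D} → {B, C, D}.
The final set {B, C, D} contains the accepting state C.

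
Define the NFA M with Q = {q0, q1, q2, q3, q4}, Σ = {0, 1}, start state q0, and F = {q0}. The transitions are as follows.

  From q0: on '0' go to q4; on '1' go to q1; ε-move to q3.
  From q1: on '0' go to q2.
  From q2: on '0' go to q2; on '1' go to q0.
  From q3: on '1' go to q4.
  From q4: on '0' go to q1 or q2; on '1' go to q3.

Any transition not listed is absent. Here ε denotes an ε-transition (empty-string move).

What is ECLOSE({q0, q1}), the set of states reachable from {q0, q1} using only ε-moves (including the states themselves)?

Begin with {q0, q1}.
ε-move q0 → q3; add q3.

{q0, q1, q3}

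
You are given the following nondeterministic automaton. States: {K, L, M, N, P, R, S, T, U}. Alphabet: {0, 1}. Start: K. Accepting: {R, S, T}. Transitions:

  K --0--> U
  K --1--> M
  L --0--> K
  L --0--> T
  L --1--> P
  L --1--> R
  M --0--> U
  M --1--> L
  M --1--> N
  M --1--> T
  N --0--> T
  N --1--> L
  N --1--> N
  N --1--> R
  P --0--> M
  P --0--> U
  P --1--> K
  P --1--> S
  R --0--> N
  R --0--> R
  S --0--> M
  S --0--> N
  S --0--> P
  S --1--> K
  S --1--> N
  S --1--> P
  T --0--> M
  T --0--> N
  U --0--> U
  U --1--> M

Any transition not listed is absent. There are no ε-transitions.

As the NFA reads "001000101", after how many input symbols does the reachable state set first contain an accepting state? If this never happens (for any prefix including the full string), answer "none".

none

Start in {K}.
Read '0': {K} → {U}.
Read '0': {U} → {U}.
Read '1': {U} → {M}.
Read '0': {M} → {U}.
Read '0': {U} → {U}.
Read '0': {U} → {U}.
Read '1': {U} → {M}.
Read '0': {M} → {U}.
Read '1': {U} → {M}.
No reachable set along the way intersects F.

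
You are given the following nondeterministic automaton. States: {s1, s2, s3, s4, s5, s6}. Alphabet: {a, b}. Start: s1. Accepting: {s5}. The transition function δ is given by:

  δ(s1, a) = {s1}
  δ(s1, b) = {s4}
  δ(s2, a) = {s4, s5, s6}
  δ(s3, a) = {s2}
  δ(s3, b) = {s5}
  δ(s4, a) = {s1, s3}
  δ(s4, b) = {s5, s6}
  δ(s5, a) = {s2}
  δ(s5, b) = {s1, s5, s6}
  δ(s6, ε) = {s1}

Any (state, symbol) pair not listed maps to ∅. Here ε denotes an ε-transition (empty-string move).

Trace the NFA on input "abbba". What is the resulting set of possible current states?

{s1, s2, s3}

Start in {s1}.
Read 'a': {s1} → {s1}.
Read 'b': {s1} → {s4}.
Read 'b': {s4} → {s1, s5, s6}.
Read 'b': {s1, s5, s6} → {s1, s4, s5, s6}.
Read 'a': {s1, s4, s5, s6} → {s1, s2, s3}.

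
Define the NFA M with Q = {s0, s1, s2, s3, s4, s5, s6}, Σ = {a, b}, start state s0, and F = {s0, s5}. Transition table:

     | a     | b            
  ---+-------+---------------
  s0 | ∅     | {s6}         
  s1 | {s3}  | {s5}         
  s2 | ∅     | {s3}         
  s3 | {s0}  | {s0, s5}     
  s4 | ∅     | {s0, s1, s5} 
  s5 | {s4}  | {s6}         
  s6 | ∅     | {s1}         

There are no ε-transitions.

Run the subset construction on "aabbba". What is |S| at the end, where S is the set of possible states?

0

Start in {s0}.
Read 'a': {s0} → ∅.
The set is empty and remains empty for the remaining 5 symbols.
That set has 0 states.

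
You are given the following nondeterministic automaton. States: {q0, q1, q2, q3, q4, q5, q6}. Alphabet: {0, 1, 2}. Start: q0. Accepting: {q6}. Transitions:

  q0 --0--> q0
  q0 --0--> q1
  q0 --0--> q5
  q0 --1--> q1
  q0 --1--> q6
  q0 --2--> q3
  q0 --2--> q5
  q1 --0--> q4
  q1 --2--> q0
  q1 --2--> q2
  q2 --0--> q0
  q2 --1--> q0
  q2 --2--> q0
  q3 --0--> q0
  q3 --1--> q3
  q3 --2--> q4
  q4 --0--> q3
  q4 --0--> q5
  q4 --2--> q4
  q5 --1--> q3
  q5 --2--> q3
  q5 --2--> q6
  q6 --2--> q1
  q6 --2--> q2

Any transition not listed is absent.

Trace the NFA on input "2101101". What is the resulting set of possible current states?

Start in {q0}.
Read '2': q0→{q3, q5}; now {q3, q5}.
Read '1': q3→{q3}, q5→{q3}; now {q3}.
Read '0': q3→{q0}; now {q0}.
Read '1': q0→{q1, q6}; now {q1, q6}.
Read '1': q1→∅, q6→∅; now ∅.
The set is empty and remains empty for the remaining 2 symbols.

∅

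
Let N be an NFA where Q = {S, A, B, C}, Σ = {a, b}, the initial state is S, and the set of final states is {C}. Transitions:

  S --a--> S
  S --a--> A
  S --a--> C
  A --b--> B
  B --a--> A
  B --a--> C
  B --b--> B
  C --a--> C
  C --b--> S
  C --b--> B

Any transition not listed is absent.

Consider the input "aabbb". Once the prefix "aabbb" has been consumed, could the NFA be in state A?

No

Start in {S}.
Read 'a': {S} → {S, A, C}.
Read 'a': {S, A, C} → {S, A, C}.
Read 'b': {S, A, C} → {S, B}.
Read 'b': {S, B} → {B}.
Read 'b': {B} → {B}.
State A is not in {B}.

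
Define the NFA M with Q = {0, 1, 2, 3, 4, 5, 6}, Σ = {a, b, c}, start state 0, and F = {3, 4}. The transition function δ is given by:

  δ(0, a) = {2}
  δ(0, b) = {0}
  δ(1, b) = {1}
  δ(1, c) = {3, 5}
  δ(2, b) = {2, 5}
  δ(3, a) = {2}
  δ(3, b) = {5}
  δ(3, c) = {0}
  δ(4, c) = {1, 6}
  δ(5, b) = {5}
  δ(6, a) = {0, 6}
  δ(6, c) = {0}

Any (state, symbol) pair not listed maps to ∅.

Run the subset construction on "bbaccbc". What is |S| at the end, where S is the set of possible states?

0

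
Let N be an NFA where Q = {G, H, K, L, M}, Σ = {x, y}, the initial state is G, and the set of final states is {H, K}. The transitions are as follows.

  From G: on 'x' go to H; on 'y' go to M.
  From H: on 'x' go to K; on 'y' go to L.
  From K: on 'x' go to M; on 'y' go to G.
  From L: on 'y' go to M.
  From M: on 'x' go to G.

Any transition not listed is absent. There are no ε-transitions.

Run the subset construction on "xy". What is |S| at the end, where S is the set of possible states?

1

Start in {G}.
Read 'x': G→{H}; now {H}.
Read 'y': H→{L}; now {L}.
That set has 1 state.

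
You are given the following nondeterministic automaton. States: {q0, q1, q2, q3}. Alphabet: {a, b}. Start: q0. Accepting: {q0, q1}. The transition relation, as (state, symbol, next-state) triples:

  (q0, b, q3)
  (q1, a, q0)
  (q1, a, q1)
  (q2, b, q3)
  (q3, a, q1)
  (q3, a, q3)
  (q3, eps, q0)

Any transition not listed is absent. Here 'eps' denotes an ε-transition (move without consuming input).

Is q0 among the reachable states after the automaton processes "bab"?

Start in {q0}.
Read 'b': q0→{q3}; union {q3}; ε-closure = {q0, q3}.
Read 'a': q0→∅, q3→{q1, q3}; union {q1, q3}; ε-closure = {q0, q1, q3}.
Read 'b': q0→{q3}, q1→∅, q3→∅; union {q3}; ε-closure = {q0, q3}.
State q0 is in {q0, q3}.

Yes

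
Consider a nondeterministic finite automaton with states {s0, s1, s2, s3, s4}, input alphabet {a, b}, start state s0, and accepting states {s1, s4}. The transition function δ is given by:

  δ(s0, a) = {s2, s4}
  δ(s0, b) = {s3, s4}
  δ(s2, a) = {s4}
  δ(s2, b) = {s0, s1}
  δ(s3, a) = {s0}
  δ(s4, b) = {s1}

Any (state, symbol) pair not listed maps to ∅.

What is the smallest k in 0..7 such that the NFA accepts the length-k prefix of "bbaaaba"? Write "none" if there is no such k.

Start in {s0}.
Read 'b': {s0} → {s3, s4}.
None of the earlier sets intersect F, but {s3, s4} does.

1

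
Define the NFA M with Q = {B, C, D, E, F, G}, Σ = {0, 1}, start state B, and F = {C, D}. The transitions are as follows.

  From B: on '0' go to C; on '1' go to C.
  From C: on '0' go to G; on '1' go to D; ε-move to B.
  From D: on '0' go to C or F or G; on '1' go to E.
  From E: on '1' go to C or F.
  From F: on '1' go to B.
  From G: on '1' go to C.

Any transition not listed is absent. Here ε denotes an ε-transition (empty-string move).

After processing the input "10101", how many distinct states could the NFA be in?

Start in {B}.
Read '1': {B} → {B, C}.
Read '0': {B, C} → {B, C, G}.
Read '1': {B, C, G} → {B, C, D}.
Read '0': {B, C, D} → {B, C, F, G}.
Read '1': {B, C, F, G} → {B, C, D}.
That set has 3 states.

3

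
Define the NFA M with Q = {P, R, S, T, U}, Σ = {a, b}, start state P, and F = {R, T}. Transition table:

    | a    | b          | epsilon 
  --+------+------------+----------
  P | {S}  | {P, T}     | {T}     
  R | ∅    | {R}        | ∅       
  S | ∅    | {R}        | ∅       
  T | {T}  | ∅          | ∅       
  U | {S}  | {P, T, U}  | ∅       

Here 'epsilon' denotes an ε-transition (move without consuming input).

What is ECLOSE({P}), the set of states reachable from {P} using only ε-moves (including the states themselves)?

Begin with {P}.
ε-move P → T; add T.

{P, T}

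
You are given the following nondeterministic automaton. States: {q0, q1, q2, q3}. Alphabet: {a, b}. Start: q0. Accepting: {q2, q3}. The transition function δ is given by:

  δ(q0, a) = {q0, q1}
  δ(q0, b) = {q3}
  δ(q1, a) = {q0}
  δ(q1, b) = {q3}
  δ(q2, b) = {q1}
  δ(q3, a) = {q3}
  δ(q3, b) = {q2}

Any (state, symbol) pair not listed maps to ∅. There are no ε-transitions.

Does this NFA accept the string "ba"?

Start in {q0}.
Read 'b': {q0} → {q3}.
Read 'a': {q3} → {q3}.
The final set {q3} contains the accepting state q3.

Yes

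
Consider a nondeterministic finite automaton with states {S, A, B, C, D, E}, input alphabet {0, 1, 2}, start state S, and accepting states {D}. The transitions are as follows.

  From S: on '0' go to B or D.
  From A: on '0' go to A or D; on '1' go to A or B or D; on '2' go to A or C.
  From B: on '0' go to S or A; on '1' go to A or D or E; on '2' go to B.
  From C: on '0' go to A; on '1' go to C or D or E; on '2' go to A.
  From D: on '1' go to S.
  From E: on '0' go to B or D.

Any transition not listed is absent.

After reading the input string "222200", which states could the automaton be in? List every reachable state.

Start in {S}.
Read '2': S→∅; now ∅.
The set is empty and remains empty for the remaining 5 symbols.

∅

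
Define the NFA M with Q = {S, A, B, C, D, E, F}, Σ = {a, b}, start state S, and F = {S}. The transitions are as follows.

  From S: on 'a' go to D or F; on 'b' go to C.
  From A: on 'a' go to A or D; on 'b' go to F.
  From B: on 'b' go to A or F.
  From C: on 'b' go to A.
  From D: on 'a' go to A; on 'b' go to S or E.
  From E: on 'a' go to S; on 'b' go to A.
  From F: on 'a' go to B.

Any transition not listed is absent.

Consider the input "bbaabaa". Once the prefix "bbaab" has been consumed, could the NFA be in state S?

Yes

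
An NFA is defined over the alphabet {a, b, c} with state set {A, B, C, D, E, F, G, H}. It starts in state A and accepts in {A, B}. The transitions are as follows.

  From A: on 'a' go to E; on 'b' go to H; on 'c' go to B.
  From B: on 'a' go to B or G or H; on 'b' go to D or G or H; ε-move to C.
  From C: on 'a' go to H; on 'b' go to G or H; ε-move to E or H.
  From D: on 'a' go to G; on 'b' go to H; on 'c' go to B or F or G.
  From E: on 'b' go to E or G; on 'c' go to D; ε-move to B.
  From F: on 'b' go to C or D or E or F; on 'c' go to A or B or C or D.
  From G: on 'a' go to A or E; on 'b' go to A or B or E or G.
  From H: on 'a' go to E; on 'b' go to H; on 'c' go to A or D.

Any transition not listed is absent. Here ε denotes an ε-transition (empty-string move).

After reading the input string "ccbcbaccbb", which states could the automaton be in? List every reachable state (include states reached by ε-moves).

{A, B, C, D, E, F, G, H}

Start in {A}.
Read 'c': {A} → {B, C, E, H}.
Read 'c': {B, C, E, H} → {A, D}.
Read 'b': {A, D} → {H}.
Read 'c': {H} → {A, D}.
Read 'b': {A, D} → {H}.
Read 'a': {H} → {B, C, E, H}.
Read 'c': {B, C, E, H} → {A, D}.
Read 'c': {A, D} → {B, C, E, F, G, H}.
Read 'b': {B, C, E, F, G, H} → {A, B, C, D, E, F, G, H}.
Read 'b': {A, B, C, D, E, F, G, H} → {A, B, C, D, E, F, G, H}.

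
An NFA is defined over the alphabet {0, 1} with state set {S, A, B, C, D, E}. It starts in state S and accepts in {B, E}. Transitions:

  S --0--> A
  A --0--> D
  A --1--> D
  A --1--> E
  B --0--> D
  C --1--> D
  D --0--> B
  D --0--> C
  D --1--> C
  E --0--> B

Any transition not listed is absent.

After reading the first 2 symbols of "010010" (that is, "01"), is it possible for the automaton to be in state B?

No

Start in {S}.
Read '0': {S} → {A}.
Read '1': {A} → {D, E}.
State B is not in {D, E}.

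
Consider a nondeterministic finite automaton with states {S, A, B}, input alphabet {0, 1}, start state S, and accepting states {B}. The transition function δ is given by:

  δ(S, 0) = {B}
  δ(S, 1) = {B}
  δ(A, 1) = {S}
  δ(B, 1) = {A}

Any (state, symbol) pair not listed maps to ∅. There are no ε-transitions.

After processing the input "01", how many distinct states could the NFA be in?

1

Start in {S}.
Read '0': {S} → {B}.
Read '1': {B} → {A}.
That set has 1 state.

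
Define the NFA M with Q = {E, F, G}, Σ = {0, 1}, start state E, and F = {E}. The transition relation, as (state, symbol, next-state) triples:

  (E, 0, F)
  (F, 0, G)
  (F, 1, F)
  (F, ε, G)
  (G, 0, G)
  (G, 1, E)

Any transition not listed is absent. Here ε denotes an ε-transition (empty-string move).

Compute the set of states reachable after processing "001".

Start in {E}.
Read '0': E→{F}; union {F}; ε-closure = {F, G}.
Read '0': F→{G}, G→{G}; now {G}.
Read '1': G→{E}; now {E}.

{E}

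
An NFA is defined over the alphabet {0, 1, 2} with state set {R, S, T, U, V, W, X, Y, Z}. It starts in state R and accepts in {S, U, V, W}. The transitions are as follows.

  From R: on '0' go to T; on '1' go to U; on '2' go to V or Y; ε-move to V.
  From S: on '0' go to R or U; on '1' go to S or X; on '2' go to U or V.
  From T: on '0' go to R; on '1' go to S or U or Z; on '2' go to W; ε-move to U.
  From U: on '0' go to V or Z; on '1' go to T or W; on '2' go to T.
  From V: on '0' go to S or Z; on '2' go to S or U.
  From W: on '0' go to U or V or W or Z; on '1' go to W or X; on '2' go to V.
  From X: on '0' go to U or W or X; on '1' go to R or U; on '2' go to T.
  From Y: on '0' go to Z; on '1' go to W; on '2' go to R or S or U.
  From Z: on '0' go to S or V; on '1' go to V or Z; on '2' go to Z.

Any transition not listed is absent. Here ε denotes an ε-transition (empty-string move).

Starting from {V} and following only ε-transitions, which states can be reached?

Begin with {V}.
No ε-moves leave this set, so the closure equals the set itself.

{V}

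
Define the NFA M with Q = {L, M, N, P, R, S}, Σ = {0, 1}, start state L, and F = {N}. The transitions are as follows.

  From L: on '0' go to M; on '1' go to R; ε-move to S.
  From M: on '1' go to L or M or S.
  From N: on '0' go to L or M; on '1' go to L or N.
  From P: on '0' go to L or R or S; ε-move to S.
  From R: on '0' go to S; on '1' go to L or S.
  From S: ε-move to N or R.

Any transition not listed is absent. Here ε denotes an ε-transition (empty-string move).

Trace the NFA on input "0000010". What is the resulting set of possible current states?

Start: ε-closure({L}) = {L, N, R, S}.
Read '0': {L, N, R, S} → {L, M, N, R, S}.
Read '0': {L, M, N, R, S} → {L, M, N, R, S}.
Read '0': {L, M, N, R, S} → {L, M, N, R, S}.
Read '0': {L, M, N, R, S} → {L, M, N, R, S}.
Read '0': {L, M, N, R, S} → {L, M, N, R, S}.
Read '1': {L, M, N, R, S} → {L, M, N, R, S}.
Read '0': {L, M, N, R, S} → {L, M, N, R, S}.

{L, M, N, R, S}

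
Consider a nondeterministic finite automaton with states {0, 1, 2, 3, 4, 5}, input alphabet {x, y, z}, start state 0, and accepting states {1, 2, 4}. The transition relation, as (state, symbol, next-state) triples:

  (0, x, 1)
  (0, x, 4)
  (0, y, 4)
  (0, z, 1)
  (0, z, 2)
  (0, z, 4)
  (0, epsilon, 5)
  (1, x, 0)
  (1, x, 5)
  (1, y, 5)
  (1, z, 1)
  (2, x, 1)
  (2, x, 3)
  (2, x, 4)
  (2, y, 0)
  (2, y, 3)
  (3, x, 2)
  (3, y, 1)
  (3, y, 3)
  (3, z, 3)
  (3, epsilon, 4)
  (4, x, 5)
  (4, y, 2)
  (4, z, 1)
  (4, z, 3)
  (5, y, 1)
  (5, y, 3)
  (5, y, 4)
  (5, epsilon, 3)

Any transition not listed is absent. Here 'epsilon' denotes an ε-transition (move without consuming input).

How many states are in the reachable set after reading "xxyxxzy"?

6

Start: ε-closure({0}) = {0, 3, 4, 5}.
Read 'x': {0, 3, 4, 5} → {1, 2, 3, 4, 5}.
Read 'x': {1, 2, 3, 4, 5} → {0, 1, 2, 3, 4, 5}.
Read 'y': {0, 1, 2, 3, 4, 5} → {0, 1, 2, 3, 4, 5}.
Read 'x': {0, 1, 2, 3, 4, 5} → {0, 1, 2, 3, 4, 5}.
Read 'x': {0, 1, 2, 3, 4, 5} → {0, 1, 2, 3, 4, 5}.
Read 'z': {0, 1, 2, 3, 4, 5} → {1, 2, 3, 4}.
Read 'y': {1, 2, 3, 4} → {0, 1, 2, 3, 4, 5}.
That set has 6 states.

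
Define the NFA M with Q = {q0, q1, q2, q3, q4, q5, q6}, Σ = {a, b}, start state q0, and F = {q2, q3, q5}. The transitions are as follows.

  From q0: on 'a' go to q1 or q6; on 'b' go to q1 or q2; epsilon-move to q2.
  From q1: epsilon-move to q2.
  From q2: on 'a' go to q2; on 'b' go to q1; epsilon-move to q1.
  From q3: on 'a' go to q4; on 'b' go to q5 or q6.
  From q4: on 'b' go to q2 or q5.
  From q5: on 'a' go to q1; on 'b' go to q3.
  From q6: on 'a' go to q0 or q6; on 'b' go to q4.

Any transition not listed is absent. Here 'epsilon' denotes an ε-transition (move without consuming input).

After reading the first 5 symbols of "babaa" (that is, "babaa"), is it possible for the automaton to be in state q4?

No

Start: ε-closure({q0}) = {q0, q1, q2}.
Read 'b': q0→{q1, q2}, q1→∅, q2→{q1}; now {q1, q2}.
Read 'a': q1→∅, q2→{q2}; union {q2}; ε-closure = {q1, q2}.
Read 'b': q1→∅, q2→{q1}; union {q1}; ε-closure = {q1, q2}.
Read 'a': q1→∅, q2→{q2}; union {q2}; ε-closure = {q1, q2}.
Read 'a': q1→∅, q2→{q2}; union {q2}; ε-closure = {q1, q2}.
State q4 is not in {q1, q2}.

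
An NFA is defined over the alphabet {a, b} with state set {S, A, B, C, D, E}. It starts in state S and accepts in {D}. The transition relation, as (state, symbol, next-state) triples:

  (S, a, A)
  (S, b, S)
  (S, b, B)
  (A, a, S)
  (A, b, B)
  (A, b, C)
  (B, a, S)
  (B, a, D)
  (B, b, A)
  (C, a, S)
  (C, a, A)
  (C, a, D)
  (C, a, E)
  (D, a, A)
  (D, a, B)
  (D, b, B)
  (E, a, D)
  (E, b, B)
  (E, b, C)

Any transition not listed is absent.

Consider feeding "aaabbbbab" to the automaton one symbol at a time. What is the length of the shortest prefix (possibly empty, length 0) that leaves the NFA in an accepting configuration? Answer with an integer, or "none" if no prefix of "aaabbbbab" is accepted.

Start in {S}.
Read 'a': {S} → {A}.
Read 'a': {A} → {S}.
Read 'a': {S} → {A}.
Read 'b': {A} → {B, C}.
Read 'b': {B, C} → {A}.
Read 'b': {A} → {B, C}.
Read 'b': {B, C} → {A}.
Read 'a': {A} → {S}.
Read 'b': {S} → {S, B}.
No reachable set along the way intersects F.

none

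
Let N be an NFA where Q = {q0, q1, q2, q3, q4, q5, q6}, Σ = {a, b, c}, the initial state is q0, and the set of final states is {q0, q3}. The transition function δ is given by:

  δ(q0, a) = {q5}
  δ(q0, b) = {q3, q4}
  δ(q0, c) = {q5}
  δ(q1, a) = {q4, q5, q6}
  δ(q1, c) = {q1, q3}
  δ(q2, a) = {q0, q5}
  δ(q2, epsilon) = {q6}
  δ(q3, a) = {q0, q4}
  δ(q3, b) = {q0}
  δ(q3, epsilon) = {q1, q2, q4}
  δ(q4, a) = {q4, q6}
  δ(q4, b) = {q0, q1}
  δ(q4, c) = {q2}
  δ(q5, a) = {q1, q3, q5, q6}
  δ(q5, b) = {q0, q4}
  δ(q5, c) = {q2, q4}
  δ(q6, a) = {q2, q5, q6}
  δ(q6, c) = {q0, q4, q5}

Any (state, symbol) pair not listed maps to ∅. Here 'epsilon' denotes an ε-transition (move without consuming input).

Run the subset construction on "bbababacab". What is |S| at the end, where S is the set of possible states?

6

Start in {q0}.
Read 'b': q0→{q3, q4}; union {q3, q4}; ε-closure = {q1, q2, q3, q4, q6}.
Read 'b': q1→∅, q2→∅, q3→{q0}, q4→{q0, q1}, q6→∅; now {q0, q1}.
Read 'a': q0→{q5}, q1→{q4, q5, q6}; now {q4, q5, q6}.
Read 'b': q4→{q0, q1}, q5→{q0, q4}, q6→∅; now {q0, q1, q4}.
Read 'a': q0→{q5}, q1→{q4, q5, q6}, q4→{q4, q6}; now {q4, q5, q6}.
Read 'b': q4→{q0, q1}, q5→{q0, q4}, q6→∅; now {q0, q1, q4}.
Read 'a': q0→{q5}, q1→{q4, q5, q6}, q4→{q4, q6}; now {q4, q5, q6}.
Read 'c': q4→{q2}, q5→{q2, q4}, q6→{q0, q4, q5}; union {q0, q2, q4, q5}; ε-closure = {q0, q2, q4, q5, q6}.
Read 'a': q0→{q5}, q2→{q0, q5}, q4→{q4, q6}, q5→{q1, q3, q5, q6}, q6→{q2, q5, q6}; now {q0, q1, q2, q3, q4, q5, q6}.
Read 'b': q0→{q3, q4}, q1→∅, q2→∅, q3→{q0}, q4→{q0, q1}, q5→{q0, q4}, q6→∅; union {q0, q1, q3, q4}; ε-closure = {q0, q1, q2, q3, q4, q6}.
That set has 6 states.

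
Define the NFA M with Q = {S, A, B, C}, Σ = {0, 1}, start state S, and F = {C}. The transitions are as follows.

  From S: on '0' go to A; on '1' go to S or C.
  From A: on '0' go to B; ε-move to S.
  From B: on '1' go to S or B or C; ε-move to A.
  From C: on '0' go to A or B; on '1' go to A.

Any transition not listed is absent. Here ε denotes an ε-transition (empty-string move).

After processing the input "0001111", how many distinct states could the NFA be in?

4

Start in {S}.
Read '0': {S} → {S, A}.
Read '0': {S, A} → {S, A, B}.
Read '0': {S, A, B} → {S, A, B}.
Read '1': {S, A, B} → {S, A, B, C}.
Read '1': {S, A, B, C} → {S, A, B, C}.
Read '1': {S, A, B, C} → {S, A, B, C}.
Read '1': {S, A, B, C} → {S, A, B, C}.
That set has 4 states.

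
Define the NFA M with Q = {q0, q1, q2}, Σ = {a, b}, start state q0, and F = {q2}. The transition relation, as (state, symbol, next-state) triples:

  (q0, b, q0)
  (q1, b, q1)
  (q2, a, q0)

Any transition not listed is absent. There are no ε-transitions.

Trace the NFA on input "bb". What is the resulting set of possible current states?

Start in {q0}.
Read 'b': q0→{q0}; now {q0}.
Read 'b': q0→{q0}; now {q0}.

{q0}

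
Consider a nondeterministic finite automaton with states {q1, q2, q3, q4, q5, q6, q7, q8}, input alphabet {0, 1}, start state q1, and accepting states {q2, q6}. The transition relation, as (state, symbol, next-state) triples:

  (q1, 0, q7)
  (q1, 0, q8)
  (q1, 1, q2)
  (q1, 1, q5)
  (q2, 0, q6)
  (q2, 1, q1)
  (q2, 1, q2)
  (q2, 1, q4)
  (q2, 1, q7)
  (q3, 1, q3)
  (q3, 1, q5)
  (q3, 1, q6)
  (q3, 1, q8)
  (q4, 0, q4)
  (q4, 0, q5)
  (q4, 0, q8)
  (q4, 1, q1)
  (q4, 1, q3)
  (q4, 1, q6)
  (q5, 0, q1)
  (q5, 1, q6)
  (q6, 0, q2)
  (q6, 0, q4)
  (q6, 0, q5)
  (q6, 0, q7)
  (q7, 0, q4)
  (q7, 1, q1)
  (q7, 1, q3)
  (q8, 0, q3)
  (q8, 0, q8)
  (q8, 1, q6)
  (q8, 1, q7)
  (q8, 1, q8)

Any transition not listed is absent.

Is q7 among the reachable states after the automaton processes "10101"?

No

Start in {q1}.
Read '1': q1→{q2, q5}; now {q2, q5}.
Read '0': q2→{q6}, q5→{q1}; now {q1, q6}.
Read '1': q1→{q2, q5}, q6→∅; now {q2, q5}.
Read '0': q2→{q6}, q5→{q1}; now {q1, q6}.
Read '1': q1→{q2, q5}, q6→∅; now {q2, q5}.
State q7 is not in {q2, q5}.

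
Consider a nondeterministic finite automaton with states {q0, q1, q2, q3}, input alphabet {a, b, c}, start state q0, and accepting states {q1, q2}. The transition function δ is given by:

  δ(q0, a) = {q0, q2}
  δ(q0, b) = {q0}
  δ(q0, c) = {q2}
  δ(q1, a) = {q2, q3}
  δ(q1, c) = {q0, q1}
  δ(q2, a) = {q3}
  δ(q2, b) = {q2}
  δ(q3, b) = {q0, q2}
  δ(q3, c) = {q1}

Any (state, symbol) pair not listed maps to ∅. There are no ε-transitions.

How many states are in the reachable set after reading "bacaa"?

Start in {q0}.
Read 'b': {q0} → {q0}.
Read 'a': {q0} → {q0, q2}.
Read 'c': {q0, q2} → {q2}.
Read 'a': {q2} → {q3}.
Read 'a': {q3} → ∅.
That set has 0 states.

0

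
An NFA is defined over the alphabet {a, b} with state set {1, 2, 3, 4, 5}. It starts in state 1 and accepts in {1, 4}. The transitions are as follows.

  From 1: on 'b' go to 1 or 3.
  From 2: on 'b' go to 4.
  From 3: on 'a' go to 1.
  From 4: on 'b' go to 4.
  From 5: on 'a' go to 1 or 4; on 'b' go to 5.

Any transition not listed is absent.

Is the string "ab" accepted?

No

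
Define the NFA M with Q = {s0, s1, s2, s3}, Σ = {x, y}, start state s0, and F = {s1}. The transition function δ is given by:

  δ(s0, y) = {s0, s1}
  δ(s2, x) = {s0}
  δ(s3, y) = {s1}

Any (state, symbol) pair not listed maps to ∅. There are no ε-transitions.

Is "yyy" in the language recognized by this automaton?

Yes

Start in {s0}.
Read 'y': s0→{s0, s1}; now {s0, s1}.
Read 'y': s0→{s0, s1}, s1→∅; now {s0, s1}.
Read 'y': s0→{s0, s1}, s1→∅; now {s0, s1}.
The final set {s0, s1} contains the accepting state s1.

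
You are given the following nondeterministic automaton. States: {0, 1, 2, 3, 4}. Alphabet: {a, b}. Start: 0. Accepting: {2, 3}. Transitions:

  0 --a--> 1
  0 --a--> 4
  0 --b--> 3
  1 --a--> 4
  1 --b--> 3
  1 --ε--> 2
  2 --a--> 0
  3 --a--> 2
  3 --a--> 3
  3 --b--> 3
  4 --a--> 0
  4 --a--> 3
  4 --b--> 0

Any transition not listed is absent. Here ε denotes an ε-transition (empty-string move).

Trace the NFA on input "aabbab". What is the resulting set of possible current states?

Start in {0}.
Read 'a': 0→{1, 4}; union {1, 4}; ε-closure = {1, 2, 4}.
Read 'a': 1→{4}, 2→{0}, 4→{0, 3}; now {0, 3, 4}.
Read 'b': 0→{3}, 3→{3}, 4→{0}; now {0, 3}.
Read 'b': 0→{3}, 3→{3}; now {3}.
Read 'a': 3→{2, 3}; now {2, 3}.
Read 'b': 2→∅, 3→{3}; now {3}.

{3}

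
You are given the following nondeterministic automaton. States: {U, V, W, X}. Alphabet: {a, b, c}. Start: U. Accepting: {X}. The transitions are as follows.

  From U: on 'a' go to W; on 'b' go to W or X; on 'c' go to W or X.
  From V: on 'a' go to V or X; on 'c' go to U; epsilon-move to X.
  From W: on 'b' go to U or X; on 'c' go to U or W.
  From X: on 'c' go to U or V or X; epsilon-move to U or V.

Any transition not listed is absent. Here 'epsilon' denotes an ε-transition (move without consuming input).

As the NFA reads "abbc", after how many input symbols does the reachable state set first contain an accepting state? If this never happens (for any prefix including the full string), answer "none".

Start in {U}.
Read 'a': U→{W}; now {W}.
Read 'b': W→{U, X}; union {U, X}; ε-closure = {U, V, X}.
None of the earlier sets intersect F, but {U, V, X} does.

2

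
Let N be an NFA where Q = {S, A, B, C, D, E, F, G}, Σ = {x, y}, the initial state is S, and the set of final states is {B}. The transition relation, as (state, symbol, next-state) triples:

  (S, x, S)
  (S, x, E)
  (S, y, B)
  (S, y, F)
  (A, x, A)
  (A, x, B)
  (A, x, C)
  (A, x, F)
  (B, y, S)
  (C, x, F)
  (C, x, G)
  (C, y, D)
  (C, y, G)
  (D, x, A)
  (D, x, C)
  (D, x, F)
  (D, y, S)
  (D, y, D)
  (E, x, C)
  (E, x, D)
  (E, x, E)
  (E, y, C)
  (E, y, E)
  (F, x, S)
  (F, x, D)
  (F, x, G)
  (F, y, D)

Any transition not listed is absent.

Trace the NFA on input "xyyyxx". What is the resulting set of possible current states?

Start in {S}.
Read 'x': S→{S, E}; now {S, E}.
Read 'y': S→{B, F}, E→{C, E}; now {B, C, E, F}.
Read 'y': B→{S}, C→{D, G}, E→{C, E}, F→{D}; now {S, C, D, E, G}.
Read 'y': S→{B, F}, C→{D, G}, D→{S, D}, E→{C, E}, G→∅; now {S, B, C, D, E, F, G}.
Read 'x': S→{S, E}, B→∅, C→{F, G}, D→{A, C, F}, E→{C, D, E}, F→{S, D, G}, G→∅; now {S, A, C, D, E, F, G}.
Read 'x': S→{S, E}, A→{A, B, C, F}, C→{F, G}, D→{A, C, F}, E→{C, D, E}, F→{S, D, G}, G→∅; now {S, A, B, C, D, E, F, G}.

{S, A, B, C, D, E, F, G}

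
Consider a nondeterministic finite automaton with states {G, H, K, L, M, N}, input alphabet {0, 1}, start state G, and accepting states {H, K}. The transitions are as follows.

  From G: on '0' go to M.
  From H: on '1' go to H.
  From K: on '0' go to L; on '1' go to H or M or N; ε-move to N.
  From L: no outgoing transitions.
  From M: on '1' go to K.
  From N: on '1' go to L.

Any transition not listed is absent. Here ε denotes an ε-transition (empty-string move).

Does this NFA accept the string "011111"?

Yes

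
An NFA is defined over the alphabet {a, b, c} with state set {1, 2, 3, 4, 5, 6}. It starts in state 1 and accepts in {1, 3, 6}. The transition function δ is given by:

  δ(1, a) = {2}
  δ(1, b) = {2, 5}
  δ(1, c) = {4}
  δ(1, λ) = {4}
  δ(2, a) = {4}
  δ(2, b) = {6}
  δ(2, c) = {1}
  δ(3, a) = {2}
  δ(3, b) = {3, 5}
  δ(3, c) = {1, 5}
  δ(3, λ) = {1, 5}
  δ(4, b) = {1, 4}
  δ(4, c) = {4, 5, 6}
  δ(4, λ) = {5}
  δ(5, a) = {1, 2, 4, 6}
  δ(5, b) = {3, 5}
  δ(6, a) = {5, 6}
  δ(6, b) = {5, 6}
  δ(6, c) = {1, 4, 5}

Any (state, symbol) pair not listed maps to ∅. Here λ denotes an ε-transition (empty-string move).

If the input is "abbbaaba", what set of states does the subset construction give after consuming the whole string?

Start: ε-closure({1}) = {1, 4, 5}.
Read 'a': {1, 4, 5} → {1, 2, 4, 5, 6}.
Read 'b': {1, 2, 4, 5, 6} → {1, 2, 3, 4, 5, 6}.
Read 'b': {1, 2, 3, 4, 5, 6} → {1, 2, 3, 4, 5, 6}.
Read 'b': {1, 2, 3, 4, 5, 6} → {1, 2, 3, 4, 5, 6}.
Read 'a': {1, 2, 3, 4, 5, 6} → {1, 2, 4, 5, 6}.
Read 'a': {1, 2, 4, 5, 6} → {1, 2, 4, 5, 6}.
Read 'b': {1, 2, 4, 5, 6} → {1, 2, 3, 4, 5, 6}.
Read 'a': {1, 2, 3, 4, 5, 6} → {1, 2, 4, 5, 6}.

{1, 2, 4, 5, 6}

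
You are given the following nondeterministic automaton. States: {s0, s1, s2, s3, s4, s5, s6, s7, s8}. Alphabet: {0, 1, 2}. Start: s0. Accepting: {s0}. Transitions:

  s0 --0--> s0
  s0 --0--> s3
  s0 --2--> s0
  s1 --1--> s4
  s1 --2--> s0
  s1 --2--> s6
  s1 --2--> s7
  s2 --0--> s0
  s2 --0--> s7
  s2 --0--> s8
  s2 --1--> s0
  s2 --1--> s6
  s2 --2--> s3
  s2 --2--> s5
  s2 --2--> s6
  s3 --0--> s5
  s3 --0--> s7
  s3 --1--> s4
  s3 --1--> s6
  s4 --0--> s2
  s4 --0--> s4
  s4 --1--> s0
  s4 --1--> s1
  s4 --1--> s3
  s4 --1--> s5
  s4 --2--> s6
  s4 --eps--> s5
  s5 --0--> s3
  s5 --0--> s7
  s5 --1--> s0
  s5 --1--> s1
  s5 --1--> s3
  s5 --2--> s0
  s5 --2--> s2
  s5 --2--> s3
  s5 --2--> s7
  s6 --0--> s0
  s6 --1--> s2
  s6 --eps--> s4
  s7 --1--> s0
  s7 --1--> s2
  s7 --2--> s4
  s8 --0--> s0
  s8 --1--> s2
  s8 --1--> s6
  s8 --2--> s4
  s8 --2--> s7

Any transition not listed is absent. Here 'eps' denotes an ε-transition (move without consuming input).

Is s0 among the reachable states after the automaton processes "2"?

Start in {s0}.
Read '2': s0→{s0}; now {s0}.
State s0 is in {s0}.

Yes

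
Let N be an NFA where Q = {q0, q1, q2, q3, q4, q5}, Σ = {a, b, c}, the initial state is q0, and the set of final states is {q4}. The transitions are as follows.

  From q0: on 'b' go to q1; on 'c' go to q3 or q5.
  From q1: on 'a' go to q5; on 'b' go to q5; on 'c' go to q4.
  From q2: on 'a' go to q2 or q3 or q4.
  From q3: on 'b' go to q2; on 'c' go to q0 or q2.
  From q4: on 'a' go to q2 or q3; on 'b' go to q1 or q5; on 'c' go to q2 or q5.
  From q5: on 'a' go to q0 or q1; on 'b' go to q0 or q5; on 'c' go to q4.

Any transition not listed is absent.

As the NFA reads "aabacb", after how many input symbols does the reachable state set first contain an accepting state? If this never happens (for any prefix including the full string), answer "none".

Start in {q0}.
Read 'a': {q0} → ∅.
The set is empty and remains empty for the remaining 5 symbols.
No reachable set along the way intersects F.

none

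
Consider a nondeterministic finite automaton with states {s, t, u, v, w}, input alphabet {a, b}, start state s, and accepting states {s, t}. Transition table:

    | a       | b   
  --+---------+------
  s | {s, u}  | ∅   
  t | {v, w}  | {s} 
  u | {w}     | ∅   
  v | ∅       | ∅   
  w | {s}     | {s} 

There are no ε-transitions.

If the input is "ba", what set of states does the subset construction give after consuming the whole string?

∅

Start in {s}.
Read 'b': s→∅; now ∅.
The set is empty and remains empty for the remaining 1 symbol.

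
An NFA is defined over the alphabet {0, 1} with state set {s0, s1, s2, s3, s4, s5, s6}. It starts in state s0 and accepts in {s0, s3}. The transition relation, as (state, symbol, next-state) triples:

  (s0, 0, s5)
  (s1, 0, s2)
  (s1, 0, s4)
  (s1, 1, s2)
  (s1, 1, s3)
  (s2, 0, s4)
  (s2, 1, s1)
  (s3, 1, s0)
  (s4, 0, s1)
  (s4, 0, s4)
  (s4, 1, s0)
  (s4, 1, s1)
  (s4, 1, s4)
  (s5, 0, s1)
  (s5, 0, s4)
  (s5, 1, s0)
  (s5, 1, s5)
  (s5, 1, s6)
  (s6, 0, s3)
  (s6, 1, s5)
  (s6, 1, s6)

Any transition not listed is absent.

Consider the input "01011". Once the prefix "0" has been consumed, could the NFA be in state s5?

Yes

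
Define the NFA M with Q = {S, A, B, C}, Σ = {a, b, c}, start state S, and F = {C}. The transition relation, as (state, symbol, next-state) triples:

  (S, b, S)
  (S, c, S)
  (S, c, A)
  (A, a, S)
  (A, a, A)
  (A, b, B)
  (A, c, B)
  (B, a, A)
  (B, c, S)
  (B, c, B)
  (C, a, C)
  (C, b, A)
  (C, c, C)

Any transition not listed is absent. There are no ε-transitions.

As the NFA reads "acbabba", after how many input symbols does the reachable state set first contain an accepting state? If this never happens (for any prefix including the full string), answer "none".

none

Start in {S}.
Read 'a': S→∅; now ∅.
The set is empty and remains empty for the remaining 6 symbols.
No reachable set along the way intersects F.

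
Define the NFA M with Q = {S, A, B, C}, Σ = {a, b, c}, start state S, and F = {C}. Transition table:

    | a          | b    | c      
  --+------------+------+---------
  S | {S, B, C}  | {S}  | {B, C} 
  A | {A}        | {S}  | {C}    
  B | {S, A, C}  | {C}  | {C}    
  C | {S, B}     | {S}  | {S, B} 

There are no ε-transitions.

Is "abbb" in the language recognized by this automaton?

Start in {S}.
Read 'a': S→{S, B, C}; now {S, B, C}.
Read 'b': S→{S}, B→{C}, C→{S}; now {S, C}.
Read 'b': S→{S}, C→{S}; now {S}.
Read 'b': S→{S}; now {S}.
The final set {S} contains no accepting state.

No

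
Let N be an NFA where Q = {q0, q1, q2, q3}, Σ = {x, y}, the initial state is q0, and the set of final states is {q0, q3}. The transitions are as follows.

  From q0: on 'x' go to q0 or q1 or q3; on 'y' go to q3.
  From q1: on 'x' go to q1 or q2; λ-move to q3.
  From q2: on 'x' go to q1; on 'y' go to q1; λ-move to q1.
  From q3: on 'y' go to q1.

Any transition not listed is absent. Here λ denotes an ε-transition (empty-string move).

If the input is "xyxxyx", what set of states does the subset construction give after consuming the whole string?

Start in {q0}.
Read 'x': {q0} → {q0, q1, q3}.
Read 'y': {q0, q1, q3} → {q1, q3}.
Read 'x': {q1, q3} → {q1, q2, q3}.
Read 'x': {q1, q2, q3} → {q1, q2, q3}.
Read 'y': {q1, q2, q3} → {q1, q3}.
Read 'x': {q1, q3} → {q1, q2, q3}.

{q1, q2, q3}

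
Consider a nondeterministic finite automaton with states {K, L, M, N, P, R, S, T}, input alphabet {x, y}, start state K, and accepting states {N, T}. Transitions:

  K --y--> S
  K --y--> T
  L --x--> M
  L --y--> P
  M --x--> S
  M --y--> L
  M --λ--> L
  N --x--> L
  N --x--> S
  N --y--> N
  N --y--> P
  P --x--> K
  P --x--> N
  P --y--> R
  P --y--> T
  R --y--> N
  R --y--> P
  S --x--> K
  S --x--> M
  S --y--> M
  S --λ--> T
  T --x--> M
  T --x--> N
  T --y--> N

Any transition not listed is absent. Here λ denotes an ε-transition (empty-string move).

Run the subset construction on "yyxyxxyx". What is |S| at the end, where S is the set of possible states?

Start in {K}.
Read 'y': K→{S, T}; now {S, T}.
Read 'y': S→{M}, T→{N}; union {M, N}; ε-closure = {L, M, N}.
Read 'x': L→{M}, M→{S}, N→{L, S}; union {L, M, S}; ε-closure = {L, M, S, T}.
Read 'y': L→{P}, M→{L}, S→{M}, T→{N}; now {L, M, N, P}.
Read 'x': L→{M}, M→{S}, N→{L, S}, P→{K, N}; union {K, L, M, N, S}; ε-closure = {K, L, M, N, S, T}.
Read 'x': K→∅, L→{M}, M→{S}, N→{L, S}, S→{K, M}, T→{M, N}; union {K, L, M, N, S}; ε-closure = {K, L, M, N, S, T}.
Read 'y': K→{S, T}, L→{P}, M→{L}, N→{N, P}, S→{M}, T→{N}; now {L, M, N, P, S, T}.
Read 'x': L→{M}, M→{S}, N→{L, S}, P→{K, N}, S→{K, M}, T→{M, N}; union {K, L, M, N, S}; ε-closure = {K, L, M, N, S, T}.
That set has 6 states.

6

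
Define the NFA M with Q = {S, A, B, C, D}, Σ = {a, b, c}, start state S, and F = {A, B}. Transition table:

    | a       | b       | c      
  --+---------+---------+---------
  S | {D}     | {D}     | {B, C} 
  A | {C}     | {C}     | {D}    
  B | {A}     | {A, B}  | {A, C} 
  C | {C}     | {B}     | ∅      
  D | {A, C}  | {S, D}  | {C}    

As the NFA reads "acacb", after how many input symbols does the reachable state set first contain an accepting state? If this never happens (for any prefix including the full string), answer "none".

none

Start in {S}.
Read 'a': {S} → {D}.
Read 'c': {D} → {C}.
Read 'a': {C} → {C}.
Read 'c': {C} → ∅.
The set is empty and remains empty for the remaining 1 symbol.
No reachable set along the way intersects F.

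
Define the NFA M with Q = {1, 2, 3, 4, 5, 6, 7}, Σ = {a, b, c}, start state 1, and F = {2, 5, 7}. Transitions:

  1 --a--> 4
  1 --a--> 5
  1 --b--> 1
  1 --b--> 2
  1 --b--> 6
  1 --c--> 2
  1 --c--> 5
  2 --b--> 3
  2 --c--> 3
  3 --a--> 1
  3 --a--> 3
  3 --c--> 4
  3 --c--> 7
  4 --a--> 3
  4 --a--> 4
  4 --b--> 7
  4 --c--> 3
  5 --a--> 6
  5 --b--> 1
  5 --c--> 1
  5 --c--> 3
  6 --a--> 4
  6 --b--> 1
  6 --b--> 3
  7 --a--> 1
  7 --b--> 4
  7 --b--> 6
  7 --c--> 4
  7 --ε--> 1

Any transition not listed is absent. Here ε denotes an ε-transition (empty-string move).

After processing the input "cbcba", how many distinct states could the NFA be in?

4

Start in {1}.
Read 'c': 1→{2, 5}; now {2, 5}.
Read 'b': 2→{3}, 5→{1}; now {1, 3}.
Read 'c': 1→{2, 5}, 3→{4, 7}; union {2, 4, 5, 7}; ε-closure = {1, 2, 4, 5, 7}.
Read 'b': 1→{1, 2, 6}, 2→{3}, 4→{7}, 5→{1}, 7→{4, 6}; now {1, 2, 3, 4, 6, 7}.
Read 'a': 1→{4, 5}, 2→∅, 3→{1, 3}, 4→{3, 4}, 6→{4}, 7→{1}; now {1, 3, 4, 5}.
That set has 4 states.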